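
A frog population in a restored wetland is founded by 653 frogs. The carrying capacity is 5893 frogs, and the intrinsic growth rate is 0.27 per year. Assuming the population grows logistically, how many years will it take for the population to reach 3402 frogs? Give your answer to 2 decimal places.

A = (K − N₀)/N₀ = (5893 − 653)/653 = 8.0245.
Solve 5893/(1 + 8.0245·e^(−0.27t)) = 3402: 1 + 8.0245·e^(−0.27t) = 1.7322, so e^(−0.27t) = 0.0912476.
−0.27·t = ln(0.0912476) = -2.3942, so t = 2.3942/0.27 = 8.8673.

8.87 years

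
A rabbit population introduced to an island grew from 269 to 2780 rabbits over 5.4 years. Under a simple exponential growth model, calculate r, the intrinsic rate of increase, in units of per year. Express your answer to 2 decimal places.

From N(t) = N₀·e^(rt): e^(r·5.4) = 2780/269 = 10.335.
r·5.4 = ln(10.335) = 2.3355, so r = 2.3355/5.4 = 0.4325.

0.43 per year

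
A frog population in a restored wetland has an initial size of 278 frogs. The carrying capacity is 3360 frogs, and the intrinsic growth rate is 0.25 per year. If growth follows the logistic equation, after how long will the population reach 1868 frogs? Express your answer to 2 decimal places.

A = (K − N₀)/N₀ = (3360 − 278)/278 = 11.086.
Solve 3360/(1 + 11.086·e^(−0.25t)) = 1868: 1 + 11.086·e^(−0.25t) = 1.7987, so e^(−0.25t) = 0.072045.
−0.25·t = ln(0.072045) = -2.6305, so t = 2.6305/0.25 = 10.522.

10.52 years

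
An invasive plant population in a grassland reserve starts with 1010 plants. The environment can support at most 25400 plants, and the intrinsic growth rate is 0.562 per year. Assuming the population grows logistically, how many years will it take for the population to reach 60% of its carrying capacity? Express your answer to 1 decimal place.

A = (K − N₀)/N₀ = (25400 − 1010)/1010 = 24.149.
Solve 25400/(1 + 24.149·e^(−0.562t)) = 15240: 1 + 24.149·e^(−0.562t) = 1.6667, so e^(−0.562t) = 0.0276069.
−0.562·t = ln(0.0276069) = -3.5897, so t = 3.5897/0.562 = 6.3873.

6.4 years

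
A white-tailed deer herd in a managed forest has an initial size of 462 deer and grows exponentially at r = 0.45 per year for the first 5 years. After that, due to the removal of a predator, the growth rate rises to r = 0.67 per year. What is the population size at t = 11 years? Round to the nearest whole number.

Phase 1: N(5) = 462·e^(0.45×5) = 462·e^2.25 = 4383.33.
Phase 2 runs for 11 − 5 = 6 years at r = 0.67.
N(11) = 4383.33·e^(0.67×6) = 4383.33·e^4.02 = 244157.

244157 deer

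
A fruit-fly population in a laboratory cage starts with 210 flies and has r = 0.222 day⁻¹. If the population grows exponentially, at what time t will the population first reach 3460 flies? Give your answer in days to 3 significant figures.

Set N₀·e^(rt) = 3460: e^(0.222·t) = 3460/210 = 16.476.
0.222·t = ln(16.476) = 2.8019, so t = 2.8019/0.222 = 12.621.

12.6 days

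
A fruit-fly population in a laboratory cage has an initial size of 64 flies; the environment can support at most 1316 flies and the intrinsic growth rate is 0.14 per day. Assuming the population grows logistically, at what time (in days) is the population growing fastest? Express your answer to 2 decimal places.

Logistic growth is fastest at N = K/2 = 658.
A = (K − N₀)/N₀ = 19.562. Set K/(1 + A·e^(−rt)) = K/2 → A·e^(−rt) = 1.
e^(−0.14t) = 1/19.562 = 0.0511182, so t = ln(19.562)/0.14 = 2.9736/0.14 = 21.24.

21.24 days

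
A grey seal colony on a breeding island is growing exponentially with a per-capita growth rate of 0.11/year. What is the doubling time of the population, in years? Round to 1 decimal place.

6.3 years

Doubling time t_d = ln(2)/r = 0.6931/0.11 = 6.3013.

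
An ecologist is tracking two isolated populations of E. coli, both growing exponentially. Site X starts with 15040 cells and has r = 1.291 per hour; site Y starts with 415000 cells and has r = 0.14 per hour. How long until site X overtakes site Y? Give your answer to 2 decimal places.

2.88 hours

Set 15040·e^(1.291t) = 415000·e^(0.14t).
e^((1.291 − 0.14)t) = 415000/15040 → e^(1.151·t) = 27.593.
1.151·t = ln(27.593) = 3.3176, so t = 3.3176/1.151 = 2.8823.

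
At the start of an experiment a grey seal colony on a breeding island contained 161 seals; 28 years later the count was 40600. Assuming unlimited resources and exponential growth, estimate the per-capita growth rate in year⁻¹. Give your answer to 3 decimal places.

From N(t) = N₀·e^(rt): e^(r·28) = 40600/161 = 252.17.
r·28 = ln(252.17) = 5.5301, so r = 5.5301/28 = 0.1975.

0.198 per year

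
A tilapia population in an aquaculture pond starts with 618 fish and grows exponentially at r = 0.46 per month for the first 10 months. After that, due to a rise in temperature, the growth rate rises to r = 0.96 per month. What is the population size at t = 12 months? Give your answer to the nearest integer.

Phase 1: N(10) = 618·e^(0.46×10) = 618·e^4.6 = 61481.3.
Phase 2 runs for 12 − 10 = 2 months at r = 0.96.
N(12) = 61481.3·e^(0.96×2) = 61481.3·e^1.92 = 419361.

419361 fish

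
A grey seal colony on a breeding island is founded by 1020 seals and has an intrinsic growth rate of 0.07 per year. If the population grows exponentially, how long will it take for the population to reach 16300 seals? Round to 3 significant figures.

Set N₀·e^(rt) = 16300: e^(0.07·t) = 16300/1020 = 15.98.
0.07·t = ln(15.98) = 2.7714, so t = 2.7714/0.07 = 39.591.

39.6 years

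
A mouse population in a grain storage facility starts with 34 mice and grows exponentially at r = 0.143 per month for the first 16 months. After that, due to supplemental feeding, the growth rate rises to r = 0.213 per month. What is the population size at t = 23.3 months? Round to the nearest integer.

1586 mice

Phase 1: N(16) = 34·e^(0.143×16) = 34·e^2.288 = 335.077.
Phase 2 runs for 23.3 − 16 = 7.3 months at r = 0.213.
N(23.3) = 335.077·e^(0.213×7.3) = 335.077·e^1.555 = 1586.46.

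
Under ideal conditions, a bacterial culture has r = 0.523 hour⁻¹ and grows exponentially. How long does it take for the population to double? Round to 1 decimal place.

1.3 hours

Doubling time t_d = ln(2)/r = 0.6931/0.523 = 1.3253.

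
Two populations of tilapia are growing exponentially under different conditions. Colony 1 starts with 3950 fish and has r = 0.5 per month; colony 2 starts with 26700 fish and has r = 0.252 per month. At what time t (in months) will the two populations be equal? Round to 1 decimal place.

Set 3950·e^(0.5t) = 26700·e^(0.252t).
e^((0.5 − 0.252)t) = 26700/3950 → e^(0.248·t) = 6.7595.
0.248·t = ln(6.7595) = 1.9109, so t = 1.9109/0.248 = 7.7054.

7.7 months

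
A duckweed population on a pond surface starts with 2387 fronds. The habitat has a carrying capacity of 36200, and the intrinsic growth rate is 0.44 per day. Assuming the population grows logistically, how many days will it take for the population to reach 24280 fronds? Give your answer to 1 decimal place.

A = (K − N₀)/N₀ = (36200 − 2387)/2387 = 14.165.
Solve 36200/(1 + 14.165·e^(−0.44t)) = 24280: 1 + 14.165·e^(−0.44t) = 1.4909, so e^(−0.44t) = 0.0346574.
−0.44·t = ln(0.0346574) = -3.3622, so t = 3.3622/0.44 = 7.6415.

7.6 days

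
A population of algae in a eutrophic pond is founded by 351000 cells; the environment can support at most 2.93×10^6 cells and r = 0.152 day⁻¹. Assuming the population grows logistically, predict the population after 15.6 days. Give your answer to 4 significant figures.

A = (K − N₀)/N₀ = (2.93×10^6 − 351000)/351000 = 7.3476.
N(t) = K/(1 + A·e^(−rt)) = 2.93×10^6/(1 + 7.3476×e^(−0.152×15.6)).
e^(−2.371) = 0.093369; denominator = 1 + 7.3476×0.093369 = 1.686.
N = 2.93×10^6/1.686 = 1.737807×10^6.

1738000 cells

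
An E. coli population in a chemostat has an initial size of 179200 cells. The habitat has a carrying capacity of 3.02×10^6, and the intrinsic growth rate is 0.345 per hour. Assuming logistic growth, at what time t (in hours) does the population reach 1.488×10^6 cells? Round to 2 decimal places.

A = (K − N₀)/N₀ = (3.02×10^6 − 179200)/179200 = 15.853.
Solve 3.02×10^6/(1 + 15.853·e^(−0.345t)) = 1.488×10^6: 1 + 15.853·e^(−0.345t) = 2.0296, so e^(−0.345t) = 0.0649461.
−0.345·t = ln(0.0649461) = -2.7342, so t = 2.7342/0.345 = 7.9252.

7.93 hours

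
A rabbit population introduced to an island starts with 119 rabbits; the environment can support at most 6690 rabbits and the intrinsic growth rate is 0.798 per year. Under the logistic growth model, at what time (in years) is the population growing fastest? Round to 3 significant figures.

5.03 years

Logistic growth is fastest at N = K/2 = 3345.
A = (K − N₀)/N₀ = 55.218. Set K/(1 + A·e^(−rt)) = K/2 → A·e^(−rt) = 1.
e^(−0.798t) = 1/55.218 = 0.0181099, so t = ln(55.218)/0.798 = 4.0113/0.798 = 5.0267.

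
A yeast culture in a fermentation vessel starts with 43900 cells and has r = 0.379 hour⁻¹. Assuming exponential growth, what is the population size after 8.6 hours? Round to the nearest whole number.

N(t) = N₀·e^(rt) = 43900 × e^(0.379×8.6) = 43900 × e^3.259.
e^3.259 ≈ 26.034, so N ≈ 43900 × 26.034 = 1.142889×10^6.

1142889 cells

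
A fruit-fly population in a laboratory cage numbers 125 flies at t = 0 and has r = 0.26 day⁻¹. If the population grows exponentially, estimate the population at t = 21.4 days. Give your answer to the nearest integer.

32608 flies

N(t) = N₀·e^(rt) = 125 × e^(0.26×21.4) = 125 × e^5.564.
e^5.564 ≈ 260.86, so N ≈ 125 × 260.86 = 32608.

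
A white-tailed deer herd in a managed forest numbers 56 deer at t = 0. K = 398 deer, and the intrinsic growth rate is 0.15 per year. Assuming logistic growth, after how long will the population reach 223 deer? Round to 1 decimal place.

A = (K − N₀)/N₀ = (398 − 56)/56 = 6.1071.
Solve 398/(1 + 6.1071·e^(−0.15t)) = 223: 1 + 6.1071·e^(−0.15t) = 1.7848, so e^(−0.15t) = 0.128498.
−0.15·t = ln(0.128498) = -2.0518, so t = 2.0518/0.15 = 13.679.

13.7 years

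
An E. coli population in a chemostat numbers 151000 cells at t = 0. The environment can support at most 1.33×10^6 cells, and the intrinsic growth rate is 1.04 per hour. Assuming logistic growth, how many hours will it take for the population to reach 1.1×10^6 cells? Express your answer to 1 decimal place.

A = (K − N₀)/N₀ = (1.33×10^6 − 151000)/151000 = 7.8079.
Solve 1.33×10^6/(1 + 7.8079·e^(−1.04t)) = 1.1×10^6: 1 + 7.8079·e^(−1.04t) = 1.2091, so e^(−1.04t) = 0.0267792.
−1.04·t = ln(0.0267792) = -3.6201, so t = 3.6201/1.04 = 3.4809.

3.5 hours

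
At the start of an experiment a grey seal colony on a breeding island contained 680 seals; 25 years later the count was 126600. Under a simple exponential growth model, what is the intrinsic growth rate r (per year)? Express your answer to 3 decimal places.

From N(t) = N₀·e^(rt): e^(r·25) = 126600/680 = 186.18.
r·25 = ln(186.18) = 5.2267, so r = 5.2267/25 = 0.20907.

0.209 per year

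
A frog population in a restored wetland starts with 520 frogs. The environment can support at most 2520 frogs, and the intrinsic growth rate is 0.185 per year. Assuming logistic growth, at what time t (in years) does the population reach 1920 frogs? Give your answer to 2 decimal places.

13.57 years

A = (K − N₀)/N₀ = (2520 − 520)/520 = 3.8462.
Solve 2520/(1 + 3.8462·e^(−0.185t)) = 1920: 1 + 3.8462·e^(−0.185t) = 1.3125, so e^(−0.185t) = 0.08125.
−0.185·t = ln(0.08125) = -2.5102, so t = 2.5102/0.185 = 13.569.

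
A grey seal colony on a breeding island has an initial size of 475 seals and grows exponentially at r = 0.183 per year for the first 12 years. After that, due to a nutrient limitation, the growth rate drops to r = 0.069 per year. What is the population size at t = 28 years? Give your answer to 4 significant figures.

12880 seals

Phase 1: N(12) = 475·e^(0.183×12) = 475·e^2.196 = 4269.77.
Phase 2 runs for 28 − 12 = 16 years at r = 0.069.
N(28) = 4269.77·e^(0.069×16) = 4269.77·e^1.104 = 12878.5.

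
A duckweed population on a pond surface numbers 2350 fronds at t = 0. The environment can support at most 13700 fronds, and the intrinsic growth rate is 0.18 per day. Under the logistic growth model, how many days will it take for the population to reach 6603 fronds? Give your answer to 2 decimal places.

8.35 days

A = (K − N₀)/N₀ = (13700 − 2350)/2350 = 4.8298.
Solve 13700/(1 + 4.8298·e^(−0.18t)) = 6603: 1 + 4.8298·e^(−0.18t) = 2.0748, so e^(−0.18t) = 0.222539.
−0.18·t = ln(0.222539) = -1.5027, so t = 1.5027/0.18 = 8.3481.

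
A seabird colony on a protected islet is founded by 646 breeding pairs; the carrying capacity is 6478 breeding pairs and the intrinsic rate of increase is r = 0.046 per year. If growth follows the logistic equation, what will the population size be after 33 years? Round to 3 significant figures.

2170 breeding pairs

A = (K − N₀)/N₀ = (6478 − 646)/646 = 9.0279.
N(t) = K/(1 + A·e^(−rt)) = 6478/(1 + 9.0279×e^(−0.046×33)).
e^(−1.518) = 0.21915; denominator = 1 + 9.0279×0.21915 = 2.9785.
N = 6478/2.9785 = 2174.95.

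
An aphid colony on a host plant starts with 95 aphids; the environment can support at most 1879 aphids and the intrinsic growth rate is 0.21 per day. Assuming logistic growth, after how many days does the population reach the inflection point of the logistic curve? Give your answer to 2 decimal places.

Logistic growth is fastest at N = K/2 = 939.5.
A = (K − N₀)/N₀ = 18.779. Set K/(1 + A·e^(−rt)) = K/2 → A·e^(−rt) = 1.
e^(−0.21t) = 1/18.779 = 0.0532511, so t = ln(18.779)/0.21 = 2.9327/0.21 = 13.965.

13.97 days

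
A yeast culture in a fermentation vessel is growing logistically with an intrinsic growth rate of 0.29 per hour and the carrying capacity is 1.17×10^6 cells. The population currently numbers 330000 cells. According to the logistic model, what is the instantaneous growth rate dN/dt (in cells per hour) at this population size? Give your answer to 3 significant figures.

dN/dt = rN(1 − N/K) = 0.29 × 330000 × (1 − 330000/1.17×10^6).
1 − 330000/1.17×10^6 = 0.71795; dN/dt = 0.29 × 330000 × 0.71795 = 68708.

68700 cells per hour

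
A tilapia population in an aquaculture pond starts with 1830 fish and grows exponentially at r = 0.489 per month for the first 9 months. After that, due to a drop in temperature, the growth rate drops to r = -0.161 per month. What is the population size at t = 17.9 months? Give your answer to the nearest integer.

35603 fish

Phase 1: N(9) = 1830·e^(0.489×9) = 1830·e^4.401 = 149204.
Phase 2 runs for 17.9 − 9 = 8.9 months at r = -0.161.
N(17.9) = 149204·e^(-0.161×8.9) = 149204·e^-1.433 = 35602.5.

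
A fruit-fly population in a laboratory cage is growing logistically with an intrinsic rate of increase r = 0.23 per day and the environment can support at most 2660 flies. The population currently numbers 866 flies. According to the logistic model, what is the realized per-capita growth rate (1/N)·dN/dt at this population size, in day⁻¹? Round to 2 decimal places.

(1/N)·dN/dt = r(1 − N/K) = 0.23 × (1 − 866/2660).
= 0.23 × 0.67444 = 0.15512.

0.16 per day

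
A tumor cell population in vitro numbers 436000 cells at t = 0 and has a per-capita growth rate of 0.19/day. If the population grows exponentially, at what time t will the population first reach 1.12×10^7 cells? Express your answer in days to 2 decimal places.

17.08 days

Set N₀·e^(rt) = 1.12×10^7: e^(0.19·t) = 1.12×10^7/436000 = 25.688.
0.19·t = ln(25.688) = 3.246, so t = 3.246/0.19 = 17.084.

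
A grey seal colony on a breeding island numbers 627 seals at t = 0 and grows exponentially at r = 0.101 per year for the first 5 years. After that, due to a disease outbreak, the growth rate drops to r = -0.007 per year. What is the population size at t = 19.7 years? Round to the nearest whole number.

Phase 1: N(5) = 627·e^(0.101×5) = 627·e^0.505 = 1038.93.
Phase 2 runs for 19.7 − 5 = 14.7 years at r = -0.007.
N(19.7) = 1038.93·e^(-0.007×14.7) = 1038.93·e^-0.1029 = 937.34.

937 seals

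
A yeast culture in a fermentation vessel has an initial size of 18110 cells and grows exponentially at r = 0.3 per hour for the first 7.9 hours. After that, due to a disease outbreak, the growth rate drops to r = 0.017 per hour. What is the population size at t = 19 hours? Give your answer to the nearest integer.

Phase 1: N(7.9) = 18110·e^(0.3×7.9) = 18110·e^2.37 = 193730.
Phase 2 runs for 19 − 7.9 = 11.1 hours at r = 0.017.
N(19) = 193730·e^(0.017×11.1) = 193730·e^0.1887 = 233963.

233963 cells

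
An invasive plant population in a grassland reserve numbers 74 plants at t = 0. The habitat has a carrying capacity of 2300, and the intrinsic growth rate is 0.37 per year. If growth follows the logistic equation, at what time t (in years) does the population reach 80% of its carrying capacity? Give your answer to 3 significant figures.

A = (K − N₀)/N₀ = (2300 − 74)/74 = 30.081.
Solve 2300/(1 + 30.081·e^(−0.37t)) = 1840: 1 + 30.081·e^(−0.37t) = 1.25, so e^(−0.37t) = 0.00831087.
−0.37·t = ln(0.00831087) = -4.7902, so t = 4.7902/0.37 = 12.946.

12.9 years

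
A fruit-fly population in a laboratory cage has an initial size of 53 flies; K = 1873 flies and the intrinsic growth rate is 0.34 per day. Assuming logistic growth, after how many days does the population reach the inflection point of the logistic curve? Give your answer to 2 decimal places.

Logistic growth is fastest at N = K/2 = 936.5.
A = (K − N₀)/N₀ = 34.34. Set K/(1 + A·e^(−rt)) = K/2 → A·e^(−rt) = 1.
e^(−0.34t) = 1/34.34 = 0.0291209, so t = ln(34.34)/0.34 = 3.5363/0.34 = 10.401.

10.40 days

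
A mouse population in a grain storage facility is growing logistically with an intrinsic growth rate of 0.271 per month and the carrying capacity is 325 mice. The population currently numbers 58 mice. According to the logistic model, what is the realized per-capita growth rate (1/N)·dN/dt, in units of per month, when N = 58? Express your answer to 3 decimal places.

0.223 per month

(1/N)·dN/dt = r(1 − N/K) = 0.271 × (1 − 58/325).
= 0.271 × 0.82154 = 0.22264.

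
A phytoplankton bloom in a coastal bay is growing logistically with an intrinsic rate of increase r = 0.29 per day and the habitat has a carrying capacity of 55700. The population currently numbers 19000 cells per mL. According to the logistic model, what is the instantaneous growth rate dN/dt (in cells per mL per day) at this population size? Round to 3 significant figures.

3630 cells per mL per day

dN/dt = rN(1 − N/K) = 0.29 × 19000 × (1 − 19000/55700).
1 − 19000/55700 = 0.65889; dN/dt = 0.29 × 19000 × 0.65889 = 3630.5.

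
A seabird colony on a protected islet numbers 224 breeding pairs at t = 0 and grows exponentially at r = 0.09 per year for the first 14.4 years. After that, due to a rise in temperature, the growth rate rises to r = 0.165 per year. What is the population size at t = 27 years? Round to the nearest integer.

Phase 1: N(14.4) = 224·e^(0.09×14.4) = 224·e^1.296 = 818.641.
Phase 2 runs for 27 − 14.4 = 12.6 years at r = 0.165.
N(27) = 818.641·e^(0.165×12.6) = 818.641·e^2.079 = 6546.24.

6546 breeding pairs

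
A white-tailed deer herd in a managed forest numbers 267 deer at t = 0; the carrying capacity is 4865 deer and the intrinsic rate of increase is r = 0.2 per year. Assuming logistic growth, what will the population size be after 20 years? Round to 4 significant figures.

3698 deer

A = (K − N₀)/N₀ = (4865 − 267)/267 = 17.221.
N(t) = K/(1 + A·e^(−rt)) = 4865/(1 + 17.221×e^(−0.2×20)).
e^(−4) = 0.018316; denominator = 1 + 17.221×0.018316 = 1.3154.
N = 4865/1.3154 = 3698.46.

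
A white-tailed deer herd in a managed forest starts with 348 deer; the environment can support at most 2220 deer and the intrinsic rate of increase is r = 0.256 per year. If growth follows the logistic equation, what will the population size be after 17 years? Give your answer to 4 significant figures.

A = (K − N₀)/N₀ = (2220 − 348)/348 = 5.3793.
N(t) = K/(1 + A·e^(−rt)) = 2220/(1 + 5.3793×e^(−0.256×17)).
e^(−4.352) = 0.012881; denominator = 1 + 5.3793×0.012881 = 1.0693.
N = 2220/1.0693 = 2076.14.

2076 deer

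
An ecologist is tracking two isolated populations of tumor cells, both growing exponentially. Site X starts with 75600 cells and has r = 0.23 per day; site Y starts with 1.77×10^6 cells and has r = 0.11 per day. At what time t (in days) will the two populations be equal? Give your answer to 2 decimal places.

Set 75600·e^(0.23t) = 1.77×10^6·e^(0.11t).
e^((0.23 − 0.11)t) = 1.77×10^6/75600 → e^(0.12·t) = 23.413.
0.12·t = ln(23.413) = 3.1533, so t = 3.1533/0.12 = 26.277.

26.28 days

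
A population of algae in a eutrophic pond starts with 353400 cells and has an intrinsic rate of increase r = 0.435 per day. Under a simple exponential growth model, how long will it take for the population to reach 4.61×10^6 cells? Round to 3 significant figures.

Set N₀·e^(rt) = 4.61×10^6: e^(0.435·t) = 4.61×10^6/353400 = 13.045.
0.435·t = ln(13.045) = 2.5684, so t = 2.5684/0.435 = 5.9043.

5.90 days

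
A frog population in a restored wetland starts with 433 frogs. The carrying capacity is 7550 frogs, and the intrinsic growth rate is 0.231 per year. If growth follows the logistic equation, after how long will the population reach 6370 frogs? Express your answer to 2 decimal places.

19.42 years

A = (K − N₀)/N₀ = (7550 − 433)/433 = 16.436.
Solve 7550/(1 + 16.436·e^(−0.231t)) = 6370: 1 + 16.436·e^(−0.231t) = 1.1852, so e^(−0.231t) = 0.0112702.
−0.231·t = ln(0.0112702) = -4.4856, so t = 4.4856/0.231 = 19.418.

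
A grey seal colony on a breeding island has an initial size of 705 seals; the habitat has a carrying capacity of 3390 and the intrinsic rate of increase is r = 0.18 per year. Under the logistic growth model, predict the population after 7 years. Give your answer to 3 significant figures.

A = (K − N₀)/N₀ = (3390 − 705)/705 = 3.8085.
N(t) = K/(1 + A·e^(−rt)) = 3390/(1 + 3.8085×e^(−0.18×7)).
e^(−1.26) = 0.28365; denominator = 1 + 3.8085×0.28365 = 2.0803.
N = 3390/2.0803 = 1629.57.

1630 seals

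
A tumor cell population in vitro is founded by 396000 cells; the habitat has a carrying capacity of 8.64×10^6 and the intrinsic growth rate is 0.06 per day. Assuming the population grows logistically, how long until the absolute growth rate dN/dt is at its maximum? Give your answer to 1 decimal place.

50.6 days

Logistic growth is fastest at N = K/2 = 4.32×10^6.
A = (K − N₀)/N₀ = 20.818. Set K/(1 + A·e^(−rt)) = K/2 → A·e^(−rt) = 1.
e^(−0.06t) = 1/20.818 = 0.0480349, so t = ln(20.818)/0.06 = 3.0358/0.06 = 50.597.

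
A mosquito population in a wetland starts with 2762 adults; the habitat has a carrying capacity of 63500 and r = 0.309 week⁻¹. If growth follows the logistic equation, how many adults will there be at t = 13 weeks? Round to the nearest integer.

A = (K − N₀)/N₀ = (63500 − 2762)/2762 = 21.991.
N(t) = K/(1 + A·e^(−rt)) = 63500/(1 + 21.991×e^(−0.309×13)).
e^(−4.017) = 0.018007; denominator = 1 + 21.991×0.018007 = 1.396.
N = 63500/1.396 = 45487.7.

45488 adults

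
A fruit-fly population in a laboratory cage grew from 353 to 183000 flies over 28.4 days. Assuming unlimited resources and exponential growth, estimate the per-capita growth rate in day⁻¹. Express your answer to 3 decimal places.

0.220 per day

From N(t) = N₀·e^(rt): e^(r·28.4) = 183000/353 = 518.41.
r·28.4 = ln(518.41) = 6.2508, so r = 6.2508/28.4 = 0.2201.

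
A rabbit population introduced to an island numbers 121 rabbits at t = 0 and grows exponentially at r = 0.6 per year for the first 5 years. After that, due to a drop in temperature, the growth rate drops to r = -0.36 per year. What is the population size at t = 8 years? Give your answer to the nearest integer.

Phase 1: N(5) = 121·e^(0.6×5) = 121·e^3 = 2430.35.
Phase 2 runs for 8 − 5 = 3 years at r = -0.36.
N(8) = 2430.35·e^(-0.36×3) = 2430.35·e^-1.08 = 825.336.

825 rabbits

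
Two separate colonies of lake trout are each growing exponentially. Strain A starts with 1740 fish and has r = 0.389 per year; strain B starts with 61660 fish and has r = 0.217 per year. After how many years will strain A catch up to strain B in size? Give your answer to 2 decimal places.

20.74 years

Set 1740·e^(0.389t) = 61660·e^(0.217t).
e^((0.389 − 0.217)t) = 61660/1740 → e^(0.172·t) = 35.437.
0.172·t = ln(35.437) = 3.5678, so t = 3.5678/0.172 = 20.743.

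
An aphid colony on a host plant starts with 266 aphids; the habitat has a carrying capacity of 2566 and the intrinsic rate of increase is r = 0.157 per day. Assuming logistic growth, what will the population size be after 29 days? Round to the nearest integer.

A = (K − N₀)/N₀ = (2566 − 266)/266 = 8.6466.
N(t) = K/(1 + A·e^(−rt)) = 2566/(1 + 8.6466×e^(−0.157×29)).
e^(−4.553) = 0.010536; denominator = 1 + 8.6466×0.010536 = 1.0911.
N = 2566/1.0911 = 2351.76.

2352 aphids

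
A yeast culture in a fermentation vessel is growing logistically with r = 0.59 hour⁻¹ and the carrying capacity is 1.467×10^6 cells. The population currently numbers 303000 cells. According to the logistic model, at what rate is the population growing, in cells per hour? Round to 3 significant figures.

142000 cells per hour

dN/dt = rN(1 − N/K) = 0.59 × 303000 × (1 − 303000/1.467×10^6).
1 − 303000/1.467×10^6 = 0.79346; dN/dt = 0.59 × 303000 × 0.79346 = 1.41846×10^5.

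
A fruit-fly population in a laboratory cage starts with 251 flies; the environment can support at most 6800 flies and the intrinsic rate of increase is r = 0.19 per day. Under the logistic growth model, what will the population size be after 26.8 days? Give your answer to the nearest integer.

A = (K − N₀)/N₀ = (6800 − 251)/251 = 26.092.
N(t) = K/(1 + A·e^(−rt)) = 6800/(1 + 26.092×e^(−0.19×26.8)).
e^(−5.092) = 0.0061457; denominator = 1 + 26.092×0.0061457 = 1.1604.
N = 6800/1.1604 = 5860.29.

5860 flies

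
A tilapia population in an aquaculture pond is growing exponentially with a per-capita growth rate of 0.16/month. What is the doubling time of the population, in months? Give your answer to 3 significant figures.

Doubling time t_d = ln(2)/r = 0.6931/0.16 = 4.3322.

4.33 months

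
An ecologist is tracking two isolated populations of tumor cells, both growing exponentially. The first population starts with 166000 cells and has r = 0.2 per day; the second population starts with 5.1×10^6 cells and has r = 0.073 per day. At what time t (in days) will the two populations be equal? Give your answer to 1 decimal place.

27.0 days

Set 166000·e^(0.2t) = 5.1×10^6·e^(0.073t).
e^((0.2 − 0.073)t) = 5.1×10^6/166000 → e^(0.127·t) = 30.723.
0.127·t = ln(30.723) = 3.425, so t = 3.425/0.127 = 26.969.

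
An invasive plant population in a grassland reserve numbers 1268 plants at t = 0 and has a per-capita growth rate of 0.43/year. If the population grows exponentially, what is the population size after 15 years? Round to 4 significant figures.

N(t) = N₀·e^(rt) = 1268 × e^(0.43×15) = 1268 × e^6.45.
e^6.45 ≈ 632.7, so N ≈ 1268 × 632.7 = 802267.

802300 plants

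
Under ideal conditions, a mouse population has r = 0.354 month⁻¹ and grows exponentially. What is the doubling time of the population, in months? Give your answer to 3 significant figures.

Doubling time t_d = ln(2)/r = 0.6931/0.354 = 1.958.

1.96 months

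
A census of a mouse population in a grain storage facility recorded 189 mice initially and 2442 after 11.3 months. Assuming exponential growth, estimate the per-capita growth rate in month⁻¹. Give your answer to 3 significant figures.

From N(t) = N₀·e^(rt): e^(r·11.3) = 2442/189 = 12.921.
r·11.3 = ln(12.921) = 2.5588, so r = 2.5588/11.3 = 0.22644.

0.226 per month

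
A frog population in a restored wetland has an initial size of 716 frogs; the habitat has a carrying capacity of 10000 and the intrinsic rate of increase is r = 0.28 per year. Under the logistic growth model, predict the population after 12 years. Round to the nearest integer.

6895 frogs

A = (K − N₀)/N₀ = (10000 − 716)/716 = 12.966.
N(t) = K/(1 + A·e^(−rt)) = 10000/(1 + 12.966×e^(−0.28×12)).
e^(−3.36) = 0.034735; denominator = 1 + 12.966×0.034735 = 1.4504.
N = 10000/1.4504 = 6894.68.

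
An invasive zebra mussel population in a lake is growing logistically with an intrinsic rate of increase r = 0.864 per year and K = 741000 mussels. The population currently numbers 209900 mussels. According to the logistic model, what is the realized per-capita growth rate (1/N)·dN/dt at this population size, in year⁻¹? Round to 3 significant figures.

(1/N)·dN/dt = r(1 − N/K) = 0.864 × (1 − 209900/741000).
= 0.864 × 0.71673 = 0.61926.

0.619 per year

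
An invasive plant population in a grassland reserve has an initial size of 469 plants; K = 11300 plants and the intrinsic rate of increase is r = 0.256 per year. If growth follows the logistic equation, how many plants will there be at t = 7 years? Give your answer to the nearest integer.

A = (K − N₀)/N₀ = (11300 − 469)/469 = 23.094.
N(t) = K/(1 + A·e^(−rt)) = 11300/(1 + 23.094×e^(−0.256×7)).
e^(−1.792) = 0.16663; denominator = 1 + 23.094×0.16663 = 4.848.
N = 11300/4.848 = 2330.84.

2331 plants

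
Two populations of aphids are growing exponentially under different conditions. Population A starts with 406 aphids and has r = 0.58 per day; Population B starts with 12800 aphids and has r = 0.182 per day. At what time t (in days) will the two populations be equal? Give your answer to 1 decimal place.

8.7 days

Set 406·e^(0.58t) = 12800·e^(0.182t).
e^((0.58 − 0.182)t) = 12800/406 → e^(0.398·t) = 31.527.
0.398·t = ln(31.527) = 3.4508, so t = 3.4508/0.398 = 8.6705.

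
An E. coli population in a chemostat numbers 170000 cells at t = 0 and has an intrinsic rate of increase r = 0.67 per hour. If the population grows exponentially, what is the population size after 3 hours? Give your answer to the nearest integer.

N(t) = N₀·e^(rt) = 170000 × e^(0.67×3) = 170000 × e^2.01.
e^2.01 ≈ 7.4633, so N ≈ 170000 × 7.4633 = 1.268764×10^6.

1268764 cells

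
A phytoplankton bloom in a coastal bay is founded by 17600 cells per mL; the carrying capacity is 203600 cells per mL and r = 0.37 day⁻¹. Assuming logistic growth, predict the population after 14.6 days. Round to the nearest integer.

A = (K − N₀)/N₀ = (203600 − 17600)/17600 = 10.568.
N(t) = K/(1 + A·e^(−rt)) = 203600/(1 + 10.568×e^(−0.37×14.6)).
e^(−5.402) = 0.0045076; denominator = 1 + 10.568×0.0045076 = 1.0476.
N = 203600/1.0476 = 194342.

194342 cells per mL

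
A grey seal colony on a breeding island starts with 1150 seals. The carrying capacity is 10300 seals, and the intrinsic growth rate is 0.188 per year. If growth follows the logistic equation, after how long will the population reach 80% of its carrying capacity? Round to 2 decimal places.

A = (K − N₀)/N₀ = (10300 − 1150)/1150 = 7.9565.
Solve 10300/(1 + 7.9565·e^(−0.188t)) = 8240: 1 + 7.9565·e^(−0.188t) = 1.25, so e^(−0.188t) = 0.0314208.
−0.188·t = ln(0.0314208) = -3.4603, so t = 3.4603/0.188 = 18.406.

18.41 years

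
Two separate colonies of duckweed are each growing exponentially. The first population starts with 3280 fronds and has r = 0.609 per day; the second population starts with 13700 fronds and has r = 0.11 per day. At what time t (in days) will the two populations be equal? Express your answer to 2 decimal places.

2.86 days

Set 3280·e^(0.609t) = 13700·e^(0.11t).
e^((0.609 − 0.11)t) = 13700/3280 → e^(0.499·t) = 4.1768.
0.499·t = ln(4.1768) = 1.4296, so t = 1.4296/0.499 = 2.8648.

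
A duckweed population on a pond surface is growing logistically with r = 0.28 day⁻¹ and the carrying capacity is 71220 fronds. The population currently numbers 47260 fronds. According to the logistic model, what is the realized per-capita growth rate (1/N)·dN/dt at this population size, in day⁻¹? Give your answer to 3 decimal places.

0.094 per day

(1/N)·dN/dt = r(1 − N/K) = 0.28 × (1 − 47260/71220).
= 0.28 × 0.33642 = 0.094198.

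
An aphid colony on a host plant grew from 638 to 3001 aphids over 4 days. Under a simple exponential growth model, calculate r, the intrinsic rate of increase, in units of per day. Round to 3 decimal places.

From N(t) = N₀·e^(rt): e^(r·4) = 3001/638 = 4.7038.
r·4 = ln(4.7038) = 1.5484, so r = 1.5484/4 = 0.38709.

0.387 per day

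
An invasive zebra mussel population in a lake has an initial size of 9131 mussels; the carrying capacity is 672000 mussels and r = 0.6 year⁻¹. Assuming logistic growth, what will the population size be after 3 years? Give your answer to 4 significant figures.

A = (K − N₀)/N₀ = (672000 − 9131)/9131 = 72.595.
N(t) = K/(1 + A·e^(−rt)) = 672000/(1 + 72.595×e^(−0.6×3)).
e^(−1.8) = 0.1653; denominator = 1 + 72.595×0.1653 = 13.
N = 672000/13 = 51692.5.

51690 mussels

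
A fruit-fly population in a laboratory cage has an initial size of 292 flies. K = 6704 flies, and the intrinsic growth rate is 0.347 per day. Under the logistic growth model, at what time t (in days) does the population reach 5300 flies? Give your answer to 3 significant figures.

A = (K − N₀)/N₀ = (6704 − 292)/292 = 21.959.
Solve 6704/(1 + 21.959·e^(−0.347t)) = 5300: 1 + 21.959·e^(−0.347t) = 1.2649, so e^(−0.347t) = 0.0120637.
−0.347·t = ln(0.0120637) = -4.4176, so t = 4.4176/0.347 = 12.731.

12.7 days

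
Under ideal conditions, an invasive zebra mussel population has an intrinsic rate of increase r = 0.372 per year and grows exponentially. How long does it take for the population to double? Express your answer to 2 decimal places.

1.86 years

Doubling time t_d = ln(2)/r = 0.6931/0.372 = 1.8633.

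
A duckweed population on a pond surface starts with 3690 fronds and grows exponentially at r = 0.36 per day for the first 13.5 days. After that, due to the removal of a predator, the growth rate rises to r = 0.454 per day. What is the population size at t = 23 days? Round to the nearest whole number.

Phase 1: N(13.5) = 3690·e^(0.36×13.5) = 3690·e^4.86 = 476099.
Phase 2 runs for 23 − 13.5 = 9.5 days at r = 0.454.
N(23) = 476099·e^(0.454×9.5) = 476099·e^4.313 = 3.554755×10^7.

35547548 fronds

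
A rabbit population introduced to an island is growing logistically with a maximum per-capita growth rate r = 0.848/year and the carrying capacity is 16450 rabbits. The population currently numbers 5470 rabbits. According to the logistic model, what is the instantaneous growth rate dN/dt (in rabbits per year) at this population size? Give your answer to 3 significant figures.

dN/dt = rN(1 − N/K) = 0.848 × 5470 × (1 − 5470/16450).
1 − 5470/16450 = 0.66748; dN/dt = 0.848 × 5470 × 0.66748 = 3096.1.

3100 rabbits per year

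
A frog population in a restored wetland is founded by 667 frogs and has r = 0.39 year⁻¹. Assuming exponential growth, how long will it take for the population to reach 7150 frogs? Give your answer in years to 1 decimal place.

Set N₀·e^(rt) = 7150: e^(0.39·t) = 7150/667 = 10.72.
0.39·t = ln(10.72) = 2.3721, so t = 2.3721/0.39 = 6.0823.

6.1 years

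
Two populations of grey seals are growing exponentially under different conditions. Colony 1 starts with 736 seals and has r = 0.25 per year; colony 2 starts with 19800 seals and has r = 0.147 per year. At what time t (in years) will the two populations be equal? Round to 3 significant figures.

32.0 years

Set 736·e^(0.25t) = 19800·e^(0.147t).
e^((0.25 − 0.147)t) = 19800/736 → e^(0.103·t) = 26.902.
0.103·t = ln(26.902) = 3.2922, so t = 3.2922/0.103 = 31.963.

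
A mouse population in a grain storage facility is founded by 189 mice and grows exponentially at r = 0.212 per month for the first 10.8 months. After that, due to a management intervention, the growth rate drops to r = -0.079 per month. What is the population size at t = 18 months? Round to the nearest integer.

1056 mice

Phase 1: N(10.8) = 189·e^(0.212×10.8) = 189·e^2.29 = 1865.62.
Phase 2 runs for 18 − 10.8 = 7.2 months at r = -0.079.
N(18) = 1865.62·e^(-0.079×7.2) = 1865.62·e^-0.5688 = 1056.32.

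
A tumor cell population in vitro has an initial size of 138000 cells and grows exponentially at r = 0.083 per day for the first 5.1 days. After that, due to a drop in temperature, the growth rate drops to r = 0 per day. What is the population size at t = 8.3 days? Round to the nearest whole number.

Phase 1: N(5.1) = 138000·e^(0.083×5.1) = 138000·e^0.4233 = 210725.
Phase 2 runs for 8.3 − 5.1 = 3.2 days at r = 0.
N(8.3) = 210725·e^(0×3.2) = 210725·e^-0 = 210725.

210725 cells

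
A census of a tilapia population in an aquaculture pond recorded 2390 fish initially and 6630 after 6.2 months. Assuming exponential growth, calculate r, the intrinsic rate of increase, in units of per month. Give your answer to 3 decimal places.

0.165 per month

From N(t) = N₀·e^(rt): e^(r·6.2) = 6630/2390 = 2.7741.
r·6.2 = ln(2.7741) = 1.0203, so r = 1.0203/6.2 = 0.16457.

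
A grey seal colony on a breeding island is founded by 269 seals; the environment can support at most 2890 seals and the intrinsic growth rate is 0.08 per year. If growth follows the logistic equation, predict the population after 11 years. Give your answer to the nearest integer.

573 seals

A = (K − N₀)/N₀ = (2890 − 269)/269 = 9.7435.
N(t) = K/(1 + A·e^(−rt)) = 2890/(1 + 9.7435×e^(−0.08×11)).
e^(−0.88) = 0.41478; denominator = 1 + 9.7435×0.41478 = 5.0414.
N = 2890/5.0414 = 573.249.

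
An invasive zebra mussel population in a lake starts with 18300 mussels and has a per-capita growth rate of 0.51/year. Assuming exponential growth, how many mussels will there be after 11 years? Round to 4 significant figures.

N(t) = N₀·e^(rt) = 18300 × e^(0.51×11) = 18300 × e^5.61.
e^5.61 ≈ 273.14, so N ≈ 18300 × 273.14 = 4.99854×10^6.

4999000 mussels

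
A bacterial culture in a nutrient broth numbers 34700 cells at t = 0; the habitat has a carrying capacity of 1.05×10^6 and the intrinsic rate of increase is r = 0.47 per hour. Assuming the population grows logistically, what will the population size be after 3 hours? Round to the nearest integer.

A = (K − N₀)/N₀ = (1.05×10^6 − 34700)/34700 = 29.259.
N(t) = K/(1 + A·e^(−rt)) = 1.05×10^6/(1 + 29.259×e^(−0.47×3)).
e^(−1.41) = 0.24414; denominator = 1 + 29.259×0.24414 = 8.1435.
N = 1.05×10^6/8.1435 = 128938.

128938 cells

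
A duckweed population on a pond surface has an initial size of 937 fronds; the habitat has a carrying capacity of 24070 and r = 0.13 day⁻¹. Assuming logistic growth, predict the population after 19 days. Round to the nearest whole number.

7794 fronds

A = (K − N₀)/N₀ = (24070 − 937)/937 = 24.688.
N(t) = K/(1 + A·e^(−rt)) = 24070/(1 + 24.688×e^(−0.13×19)).
e^(−2.47) = 0.084585; denominator = 1 + 24.688×0.084585 = 3.0883.
N = 24070/3.0883 = 7794.03.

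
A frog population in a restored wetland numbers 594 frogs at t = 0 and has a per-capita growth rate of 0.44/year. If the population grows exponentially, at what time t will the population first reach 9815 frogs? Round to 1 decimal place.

Set N₀·e^(rt) = 9815: e^(0.44·t) = 9815/594 = 16.524.
0.44·t = ln(16.524) = 2.8048, so t = 2.8048/0.44 = 6.3745.

6.4 years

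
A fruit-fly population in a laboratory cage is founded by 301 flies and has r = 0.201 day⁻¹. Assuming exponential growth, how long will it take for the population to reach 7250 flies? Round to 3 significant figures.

15.8 days

Set N₀·e^(rt) = 7250: e^(0.201·t) = 7250/301 = 24.086.
0.201·t = ln(24.086) = 3.1816, so t = 3.1816/0.201 = 15.829.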